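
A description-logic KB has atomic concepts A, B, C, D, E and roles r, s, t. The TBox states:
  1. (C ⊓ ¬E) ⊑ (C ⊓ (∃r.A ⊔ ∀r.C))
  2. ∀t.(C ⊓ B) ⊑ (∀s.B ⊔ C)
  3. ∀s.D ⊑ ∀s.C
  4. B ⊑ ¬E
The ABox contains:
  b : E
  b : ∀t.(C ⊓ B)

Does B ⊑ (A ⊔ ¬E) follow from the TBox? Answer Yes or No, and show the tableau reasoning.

1. B ⊑ (A ⊔ ¬E)  ⇔  (B ⊓ (¬A ⊓ E)) unsat w.r.t. T
   all branches close; clash {E, ¬E} at x₀
2. Hence B ⊑ (A ⊔ ¬E): entailed.

Yes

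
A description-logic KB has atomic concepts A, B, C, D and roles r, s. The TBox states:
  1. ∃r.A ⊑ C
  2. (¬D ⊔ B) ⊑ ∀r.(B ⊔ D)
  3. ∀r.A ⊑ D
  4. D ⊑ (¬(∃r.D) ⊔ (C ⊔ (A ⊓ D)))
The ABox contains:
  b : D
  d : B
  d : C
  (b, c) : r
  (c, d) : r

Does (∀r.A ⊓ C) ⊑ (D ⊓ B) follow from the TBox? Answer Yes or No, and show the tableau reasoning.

1. (∀r.A ⊓ C) ⊑ (D ⊓ B)  ⇔  ((∀r.A ⊓ C) ⊓ (¬D ⊔ ¬B)) unsat w.r.t. T
   apply at x₀: ∀r.A⊑D
   open: L(x₀) ⊇ {C, D, ¬B, ∀r.A, ∀r.¬D}
2. Hence (∀r.A ⊓ C) ⊑ (D ⊓ B): not entailed.

No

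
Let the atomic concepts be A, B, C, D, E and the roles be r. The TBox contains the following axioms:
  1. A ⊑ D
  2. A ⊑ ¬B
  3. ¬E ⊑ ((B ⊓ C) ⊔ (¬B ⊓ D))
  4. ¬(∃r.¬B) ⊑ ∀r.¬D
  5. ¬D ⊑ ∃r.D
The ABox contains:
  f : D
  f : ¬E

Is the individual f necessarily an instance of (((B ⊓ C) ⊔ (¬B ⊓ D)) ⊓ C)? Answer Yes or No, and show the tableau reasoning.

No

1. f : (((B ⊓ C) ⊔ (¬B ⊓ D)) ⊓ C)?  L(f) = {D, ¬E} ∪ {(((¬B ⊔ ¬C) ⊓ (B ⊔ ¬D)) ⊔ ¬C)}
   apply at f: ¬E⊑((B ⊓ C) ⊔ (¬B ⊓ D))
   open: L(f) ⊇ {D, ¬A, ¬B, ¬C, ¬E, …} (+ ∃-successors) — f ∉ (((B ⊓ C) ⊔ (¬B ⊓ D)) ⊓ C) possible
2. Hence f : (((B ⊓ C) ⊔ (¬B ⊓ D)) ⊓ C): not entailed.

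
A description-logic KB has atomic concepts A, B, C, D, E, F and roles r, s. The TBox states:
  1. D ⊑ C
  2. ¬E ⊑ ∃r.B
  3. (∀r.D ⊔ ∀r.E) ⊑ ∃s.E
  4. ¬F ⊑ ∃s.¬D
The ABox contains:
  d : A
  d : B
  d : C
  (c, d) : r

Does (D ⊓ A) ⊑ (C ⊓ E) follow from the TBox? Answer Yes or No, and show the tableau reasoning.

No

1. (D ⊓ A) ⊑ (C ⊓ E)  ⇔  ((D ⊓ A) ⊓ (¬C ⊔ ¬E)) unsat w.r.t. T
   apply at x₀: D⊑C
   open: L(x₀) ⊇ {A, C, D, F, ¬E, …} (+ ∃-successors)
2. Hence (D ⊓ A) ⊑ (C ⊓ E): not entailed.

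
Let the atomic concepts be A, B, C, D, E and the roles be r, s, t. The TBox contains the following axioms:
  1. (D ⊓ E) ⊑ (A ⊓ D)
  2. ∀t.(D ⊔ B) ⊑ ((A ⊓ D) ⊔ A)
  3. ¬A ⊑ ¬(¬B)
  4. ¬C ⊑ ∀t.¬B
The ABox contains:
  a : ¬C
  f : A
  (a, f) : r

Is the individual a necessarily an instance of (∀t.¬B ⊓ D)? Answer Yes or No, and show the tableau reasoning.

1. a : (∀t.¬B ⊓ D)?  L(a) = {¬C} ∪ {(∃t.B ⊔ ¬D)}
   apply at a: ¬C⊑∀t.¬B
   open: L(a) ⊇ {A, ¬C, ¬D, ∀t.¬B, ∃t.(¬D ⊓ ¬B)} (+ ∃-successors) — a ∉ (∀t.¬B ⊓ D) possible
2. Hence a : (∀t.¬B ⊓ D): not entailed.

No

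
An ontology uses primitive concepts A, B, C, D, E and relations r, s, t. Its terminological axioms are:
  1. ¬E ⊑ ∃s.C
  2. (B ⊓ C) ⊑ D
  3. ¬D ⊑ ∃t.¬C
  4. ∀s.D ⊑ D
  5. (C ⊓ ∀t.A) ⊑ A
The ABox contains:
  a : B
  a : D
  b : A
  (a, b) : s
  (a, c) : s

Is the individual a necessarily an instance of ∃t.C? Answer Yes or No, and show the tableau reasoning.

No

1. a : ∃t.C?  L(a) = {B, D} ∪ {∀t.¬C}
   open: L(a) ⊇ {B, D, E, ¬C, ∀t.¬C} — a ∉ ∃t.C possible
2. Hence a : ∃t.C: not entailed.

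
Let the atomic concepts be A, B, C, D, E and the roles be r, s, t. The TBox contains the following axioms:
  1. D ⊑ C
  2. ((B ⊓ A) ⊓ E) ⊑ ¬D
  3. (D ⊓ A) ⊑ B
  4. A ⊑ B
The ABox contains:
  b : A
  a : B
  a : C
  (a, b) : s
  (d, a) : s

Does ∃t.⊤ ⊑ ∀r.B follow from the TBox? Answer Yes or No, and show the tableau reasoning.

1. ∃t.⊤ ⊑ ∀r.B  ⇔  (∃t.⊤ ⊓ ∃r.¬B) unsat w.r.t. T
   open: L(x₀) ⊇ {¬A, ¬D, ∃r.¬B, ∃t.⊤} (+ ∃-successors)
2. Hence ∃t.⊤ ⊑ ∀r.B: not entailed.

No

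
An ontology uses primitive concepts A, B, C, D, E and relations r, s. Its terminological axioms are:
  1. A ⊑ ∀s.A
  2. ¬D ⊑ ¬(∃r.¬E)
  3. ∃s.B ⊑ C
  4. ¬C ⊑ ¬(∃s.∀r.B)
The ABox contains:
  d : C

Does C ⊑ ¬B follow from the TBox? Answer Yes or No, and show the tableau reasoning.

1. C ⊑ ¬B  ⇔  (C ⊓ B) unsat w.r.t. T
   open: L(x₀) ⊇ {B, C, D, ¬A}
2. Hence C ⊑ ¬B: not entailed.

No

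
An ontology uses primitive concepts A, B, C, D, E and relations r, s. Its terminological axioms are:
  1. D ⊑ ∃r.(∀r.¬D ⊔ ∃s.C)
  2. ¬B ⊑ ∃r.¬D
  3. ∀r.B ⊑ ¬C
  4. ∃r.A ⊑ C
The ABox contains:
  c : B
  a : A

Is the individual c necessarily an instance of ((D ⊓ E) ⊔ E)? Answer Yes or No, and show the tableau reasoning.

1. c : ((D ⊓ E) ⊔ E)?  L(c) = {B} ∪ {((¬D ⊔ ¬E) ⊓ ¬E)}
   open: L(c) ⊇ {B, ¬D, ¬E, ∀r.¬A, ∃r.¬B} (+ ∃-successors) — c ∉ ((D ⊓ E) ⊔ E) possible
2. Hence c : ((D ⊓ E) ⊔ E): not entailed.

No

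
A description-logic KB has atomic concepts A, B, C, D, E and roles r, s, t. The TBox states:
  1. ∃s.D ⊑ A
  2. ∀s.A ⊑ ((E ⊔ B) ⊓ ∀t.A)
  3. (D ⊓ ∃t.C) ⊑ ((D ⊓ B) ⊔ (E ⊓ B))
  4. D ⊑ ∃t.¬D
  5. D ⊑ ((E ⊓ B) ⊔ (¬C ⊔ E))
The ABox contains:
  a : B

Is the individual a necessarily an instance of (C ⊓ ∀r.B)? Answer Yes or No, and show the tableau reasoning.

1. a : (C ⊓ ∀r.B)?  L(a) = {B} ∪ {(¬C ⊔ ∃r.¬B)}
   open: L(a) ⊇ {B, ¬C, ¬D, ∀s.¬D, ∃s.¬A} (+ ∃-successors) — a ∉ (C ⊓ ∀r.B) possible
2. Hence a : (C ⊓ ∀r.B): not entailed.

No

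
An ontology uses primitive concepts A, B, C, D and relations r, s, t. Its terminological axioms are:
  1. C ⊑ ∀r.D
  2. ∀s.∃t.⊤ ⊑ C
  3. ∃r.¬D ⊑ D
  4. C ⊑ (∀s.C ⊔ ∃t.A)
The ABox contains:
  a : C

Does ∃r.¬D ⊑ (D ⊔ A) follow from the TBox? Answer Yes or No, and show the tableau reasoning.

Yes

1. ∃r.¬D ⊑ (D ⊔ A)  ⇔  (∃r.¬D ⊓ (¬D ⊓ ¬A)) unsat w.r.t. T
   all branches close; clash {D, ¬D} at an ∃-successor
2. Hence ∃r.¬D ⊑ (D ⊔ A): entailed.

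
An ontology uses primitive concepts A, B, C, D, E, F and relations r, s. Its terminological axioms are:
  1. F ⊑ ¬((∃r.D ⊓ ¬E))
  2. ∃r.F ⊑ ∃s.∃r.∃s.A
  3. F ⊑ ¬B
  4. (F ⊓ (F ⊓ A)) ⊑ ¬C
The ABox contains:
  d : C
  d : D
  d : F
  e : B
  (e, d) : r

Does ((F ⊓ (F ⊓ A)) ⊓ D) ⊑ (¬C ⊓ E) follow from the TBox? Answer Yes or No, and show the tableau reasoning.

1. ((F ⊓ (F ⊓ A)) ⊓ D) ⊑ (¬C ⊓ E)  ⇔  (((F ⊓ (F ⊓ A)) ⊓ D) ⊓ (C ⊔ ¬E)) unsat w.r.t. T
   apply at x₀: F⊑¬((∃r.D ⊓ ¬E)); F⊑¬B; (F ⊓ (F ⊓ A))⊑¬C
   open: L(x₀) ⊇ {A, D, F, ¬B, ¬C, …}
2. Hence ((F ⊓ (F ⊓ A)) ⊓ D) ⊑ (¬C ⊓ E): not entailed.

No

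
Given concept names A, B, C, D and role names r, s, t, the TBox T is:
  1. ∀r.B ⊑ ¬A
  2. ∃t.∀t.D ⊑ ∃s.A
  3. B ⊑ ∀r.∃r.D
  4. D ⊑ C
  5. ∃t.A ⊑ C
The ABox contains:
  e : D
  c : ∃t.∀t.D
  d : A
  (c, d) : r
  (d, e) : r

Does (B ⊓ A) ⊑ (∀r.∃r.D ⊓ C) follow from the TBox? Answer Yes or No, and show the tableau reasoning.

No

1. (B ⊓ A) ⊑ (∀r.∃r.D ⊓ C)  ⇔  ((B ⊓ A) ⊓ (∃r.∀r.¬D ⊔ ¬C)) unsat w.r.t. T
   apply at x₀: B⊑∀r.∃r.D
   open: L(x₀) ⊇ {A, B, ¬C, ¬D, ∀r.∃r.D, …} (+ ∃-successors)
2. Hence (B ⊓ A) ⊑ (∀r.∃r.D ⊓ C): not entailed.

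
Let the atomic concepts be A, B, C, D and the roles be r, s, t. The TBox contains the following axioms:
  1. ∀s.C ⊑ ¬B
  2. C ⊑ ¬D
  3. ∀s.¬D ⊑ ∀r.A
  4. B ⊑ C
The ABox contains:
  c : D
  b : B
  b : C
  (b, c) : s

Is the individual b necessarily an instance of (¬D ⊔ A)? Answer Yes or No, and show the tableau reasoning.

Yes

1. b : (¬D ⊔ A)?  L(b) = {B, C} ∪ {(D ⊓ ¬A)}
   clash {D, ¬D} at b — b ∈ (¬D ⊔ A)
2. Hence b : (¬D ⊔ A): entailed.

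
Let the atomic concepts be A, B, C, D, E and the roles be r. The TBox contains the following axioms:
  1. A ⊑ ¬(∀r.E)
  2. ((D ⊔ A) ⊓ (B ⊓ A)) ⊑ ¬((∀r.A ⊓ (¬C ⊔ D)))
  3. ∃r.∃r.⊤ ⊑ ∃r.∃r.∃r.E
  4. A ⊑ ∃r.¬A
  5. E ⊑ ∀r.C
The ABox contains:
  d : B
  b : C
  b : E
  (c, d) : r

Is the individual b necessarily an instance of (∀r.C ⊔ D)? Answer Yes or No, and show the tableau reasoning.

Yes

1. b : (∀r.C ⊔ D)?  L(b) = {C, E} ∪ {(∃r.¬C ⊓ ¬D)}
   clash {C, ¬C} at an ∃-successor — b ∈ (∀r.C ⊔ D)
2. Hence b : (∀r.C ⊔ D): entailed.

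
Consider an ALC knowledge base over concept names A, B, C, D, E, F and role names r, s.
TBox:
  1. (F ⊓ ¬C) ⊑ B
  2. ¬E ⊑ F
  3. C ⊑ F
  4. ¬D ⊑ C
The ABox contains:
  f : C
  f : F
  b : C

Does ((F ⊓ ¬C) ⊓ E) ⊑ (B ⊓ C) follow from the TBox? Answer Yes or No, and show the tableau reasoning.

1. ((F ⊓ ¬C) ⊓ E) ⊑ (B ⊓ C)  ⇔  (((F ⊓ ¬C) ⊓ E) ⊓ (¬B ⊔ ¬C)) unsat w.r.t. T
   apply at x₀: (F ⊓ ¬C)⊑B
   open: L(x₀) ⊇ {B, D, E, F, ¬C}
2. Hence ((F ⊓ ¬C) ⊓ E) ⊑ (B ⊓ C): not entailed.

No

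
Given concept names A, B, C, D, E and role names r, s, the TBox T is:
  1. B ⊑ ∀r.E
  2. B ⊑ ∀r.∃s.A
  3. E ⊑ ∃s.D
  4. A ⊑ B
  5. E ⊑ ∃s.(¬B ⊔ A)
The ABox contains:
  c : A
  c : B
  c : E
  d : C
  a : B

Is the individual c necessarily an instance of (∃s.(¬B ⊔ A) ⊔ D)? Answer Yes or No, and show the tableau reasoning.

Yes

1. c : (∃s.(¬B ⊔ A) ⊔ D)?  L(c) = {A, B, E} ∪ {(∀s.(B ⊓ ¬A) ⊓ ¬D)}
   clash {A, ¬A} at an ∃-successor — c ∈ (∃s.(¬B ⊔ A) ⊔ D)
2. Hence c : (∃s.(¬B ⊔ A) ⊔ D): entailed.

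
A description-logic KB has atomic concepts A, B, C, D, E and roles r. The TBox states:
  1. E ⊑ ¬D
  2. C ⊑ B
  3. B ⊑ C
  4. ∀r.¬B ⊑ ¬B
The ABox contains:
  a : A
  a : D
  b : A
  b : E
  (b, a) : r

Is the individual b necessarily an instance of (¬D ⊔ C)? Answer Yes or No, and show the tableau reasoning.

1. b : (¬D ⊔ C)?  L(b) = {A, E} ∪ {(D ⊓ ¬C)}
   clash {C, ¬C} at b — b ∈ (¬D ⊔ C)
2. Hence b : (¬D ⊔ C): entailed.

Yes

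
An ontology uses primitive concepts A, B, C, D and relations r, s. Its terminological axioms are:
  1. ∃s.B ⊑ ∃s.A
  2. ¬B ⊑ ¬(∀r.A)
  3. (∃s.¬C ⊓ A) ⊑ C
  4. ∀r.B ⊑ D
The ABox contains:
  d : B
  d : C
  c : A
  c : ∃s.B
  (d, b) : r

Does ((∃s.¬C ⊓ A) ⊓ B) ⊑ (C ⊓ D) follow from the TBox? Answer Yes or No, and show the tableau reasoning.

No

1. ((∃s.¬C ⊓ A) ⊓ B) ⊑ (C ⊓ D)  ⇔  (((∃s.¬C ⊓ A) ⊓ B) ⊓ (¬C ⊔ ¬D)) unsat w.r.t. T
   apply at x₀: (∃s.¬C ⊓ A)⊑C
   open: L(x₀) ⊇ {A, B, C, ¬D, ∀s.¬B, …} (+ ∃-successors)
2. Hence ((∃s.¬C ⊓ A) ⊓ B) ⊑ (C ⊓ D): not entailed.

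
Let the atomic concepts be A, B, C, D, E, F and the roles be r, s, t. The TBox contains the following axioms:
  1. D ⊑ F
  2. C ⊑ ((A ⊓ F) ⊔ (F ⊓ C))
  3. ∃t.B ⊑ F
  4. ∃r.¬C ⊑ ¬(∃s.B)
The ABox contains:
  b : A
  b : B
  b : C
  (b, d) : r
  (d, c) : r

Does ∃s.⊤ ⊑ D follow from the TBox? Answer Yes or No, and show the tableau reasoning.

1. ∃s.⊤ ⊑ D  ⇔  (∃s.⊤ ⊓ ¬D) unsat w.r.t. T
   open: L(x₀) ⊇ {¬C, ¬D, ∀r.C, ∀t.¬B, ∃s.⊤} (+ ∃-successors)
2. Hence ∃s.⊤ ⊑ D: not entailed.

No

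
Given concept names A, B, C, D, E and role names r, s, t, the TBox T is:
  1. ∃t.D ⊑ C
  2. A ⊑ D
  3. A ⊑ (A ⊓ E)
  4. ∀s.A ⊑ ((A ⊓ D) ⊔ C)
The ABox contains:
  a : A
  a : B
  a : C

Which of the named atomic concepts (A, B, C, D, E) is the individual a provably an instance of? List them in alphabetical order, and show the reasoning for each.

1. a : A?  L(a) = {A, B, C} ∪ {¬A}
   clash {A, ¬A} at a — a ∈ A
2. a : B?  L(a) = {A, B, C} ∪ {¬B}
   clash {B, ¬B} at a — a ∈ B
3. a : C?  L(a) = {A, B, C} ∪ {¬C}
   clash {C, ¬C} at a — a ∈ C
4. a : D?  L(a) = {A, B, C} ∪ {¬D}
   clash {D, ¬D} at a — a ∈ D
5. a : E?  L(a) = {A, B, C} ∪ {¬E}
   clash {E, ¬E} at a — a ∈ E
6. Entailed for a: {A, B, C, D, E}

{A, B, C, D, E}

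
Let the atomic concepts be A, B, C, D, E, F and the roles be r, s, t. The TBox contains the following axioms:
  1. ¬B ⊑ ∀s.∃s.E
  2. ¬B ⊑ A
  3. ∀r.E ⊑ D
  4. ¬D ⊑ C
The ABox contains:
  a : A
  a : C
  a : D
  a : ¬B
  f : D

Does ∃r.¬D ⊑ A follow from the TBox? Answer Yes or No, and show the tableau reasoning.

No

1. ∃r.¬D ⊑ A  ⇔  (∃r.¬D ⊓ ¬A) unsat w.r.t. T
   open: L(x₀) ⊇ {B, D, ¬A, ∃r.¬D} (+ ∃-successors)
2. Hence ∃r.¬D ⊑ A: not entailed.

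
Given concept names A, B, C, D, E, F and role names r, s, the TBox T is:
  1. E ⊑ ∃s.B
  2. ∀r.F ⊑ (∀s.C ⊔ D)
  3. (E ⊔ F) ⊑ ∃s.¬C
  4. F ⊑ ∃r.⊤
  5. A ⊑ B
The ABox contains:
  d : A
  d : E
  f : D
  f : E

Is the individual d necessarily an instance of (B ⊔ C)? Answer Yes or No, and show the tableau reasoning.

1. d : (B ⊔ C)?  L(d) = {A, E} ∪ {(¬B ⊓ ¬C)}
   clash {B, ¬B} at d — d ∈ (B ⊔ C)
2. Hence d : (B ⊔ C): entailed.

Yes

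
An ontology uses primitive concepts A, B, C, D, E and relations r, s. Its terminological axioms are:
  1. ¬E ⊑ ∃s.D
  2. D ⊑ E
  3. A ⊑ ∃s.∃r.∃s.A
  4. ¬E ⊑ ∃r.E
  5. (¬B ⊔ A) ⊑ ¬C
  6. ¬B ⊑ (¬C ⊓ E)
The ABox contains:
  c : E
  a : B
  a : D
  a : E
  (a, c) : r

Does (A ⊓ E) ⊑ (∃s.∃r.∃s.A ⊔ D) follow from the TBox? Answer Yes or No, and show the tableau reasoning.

1. (A ⊓ E) ⊑ (∃s.∃r.∃s.A ⊔ D)  ⇔  ((A ⊓ E) ⊓ (∀s.∀r.∀s.¬A ⊓ ¬D)) unsat w.r.t. T
   all branches close; clash {A, ¬A} at an ∃-successor
2. Hence (A ⊓ E) ⊑ (∃s.∃r.∃s.A ⊔ D): entailed.

Yes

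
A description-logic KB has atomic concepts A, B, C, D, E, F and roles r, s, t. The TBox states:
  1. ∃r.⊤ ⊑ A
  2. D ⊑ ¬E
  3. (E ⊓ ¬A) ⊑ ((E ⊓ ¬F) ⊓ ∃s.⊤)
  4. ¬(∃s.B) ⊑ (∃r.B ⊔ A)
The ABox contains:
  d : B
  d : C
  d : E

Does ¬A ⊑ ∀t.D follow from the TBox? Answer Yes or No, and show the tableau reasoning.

No

1. ¬A ⊑ ∀t.D  ⇔  (¬A ⊓ ∃t.¬D) unsat w.r.t. T
   open: L(x₀) ⊇ {¬A, ¬D, ¬E, ∀r.⊥, ∃s.B, …} (+ ∃-successors)
2. Hence ¬A ⊑ ∀t.D: not entailed.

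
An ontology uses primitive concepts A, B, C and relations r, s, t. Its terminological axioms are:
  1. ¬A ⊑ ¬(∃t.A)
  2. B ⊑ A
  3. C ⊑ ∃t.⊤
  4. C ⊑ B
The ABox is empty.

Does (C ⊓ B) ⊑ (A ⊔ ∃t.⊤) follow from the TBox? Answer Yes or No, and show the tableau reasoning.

Yes

1. (C ⊓ B) ⊑ (A ⊔ ∃t.⊤)  ⇔  ((C ⊓ B) ⊓ (¬A ⊓ ∀t.⊥)) unsat w.r.t. T
   all branches close; clash {A, ¬A} at x₀
2. Hence (C ⊓ B) ⊑ (A ⊔ ∃t.⊤): entailed.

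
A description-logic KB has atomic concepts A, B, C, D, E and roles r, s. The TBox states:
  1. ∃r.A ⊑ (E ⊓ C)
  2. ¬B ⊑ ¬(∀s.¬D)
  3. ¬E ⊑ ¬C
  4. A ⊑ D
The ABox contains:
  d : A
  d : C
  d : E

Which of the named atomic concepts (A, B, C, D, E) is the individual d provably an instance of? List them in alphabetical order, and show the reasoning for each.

1. d : A?  L(d) = {A, C, E} ∪ {¬A}
   clash {A, ¬A} at d — d ∈ A
2. d : B?  L(d) = {A, C, E} ∪ {¬B}
   apply at d: ¬B⊑¬(∀s.¬D); A⊑D
   open: L(d) ⊇ {A, C, D, E, ¬B, …} (+ ∃-successors) — d ∉ B possible
3. d : C?  L(d) = {A, C, E} ∪ {¬C}
   clash {C, ¬C} at d — d ∈ C
4. d : D?  L(d) = {A, C, E} ∪ {¬D}
   clash {D, ¬D} at d — d ∈ D
5. d : E?  L(d) = {A, C, E} ∪ {¬E}
   clash {E, ¬E} at d — d ∈ E
6. Entailed for d: {A, C, D, E}

{A, C, D, E}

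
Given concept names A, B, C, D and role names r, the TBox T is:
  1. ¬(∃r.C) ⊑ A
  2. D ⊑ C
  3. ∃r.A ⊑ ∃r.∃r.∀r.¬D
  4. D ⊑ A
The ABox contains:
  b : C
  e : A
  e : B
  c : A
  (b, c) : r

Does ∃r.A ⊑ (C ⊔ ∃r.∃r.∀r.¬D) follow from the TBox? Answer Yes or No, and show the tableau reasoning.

Yes

1. ∃r.A ⊑ (C ⊔ ∃r.∃r.∀r.¬D)  ⇔  (∃r.A ⊓ (¬C ⊓ ∀r.∀r.∃r.D)) unsat w.r.t. T
   all branches close; clash {C, ¬C} at x₀
2. Hence ∃r.A ⊑ (C ⊔ ∃r.∃r.∀r.¬D): entailed.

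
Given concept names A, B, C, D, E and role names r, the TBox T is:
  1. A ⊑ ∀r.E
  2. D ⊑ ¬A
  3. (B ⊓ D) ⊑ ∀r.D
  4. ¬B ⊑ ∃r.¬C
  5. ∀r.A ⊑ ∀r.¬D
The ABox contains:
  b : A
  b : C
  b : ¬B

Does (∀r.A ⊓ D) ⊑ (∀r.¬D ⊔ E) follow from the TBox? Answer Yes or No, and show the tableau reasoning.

Yes

1. (∀r.A ⊓ D) ⊑ (∀r.¬D ⊔ E)  ⇔  ((∀r.A ⊓ D) ⊓ (∃r.D ⊓ ¬E)) unsat w.r.t. T
   all branches close; clash {D, ¬D} at an ∃-successor
2. Hence (∀r.A ⊓ D) ⊑ (∀r.¬D ⊔ E): entailed.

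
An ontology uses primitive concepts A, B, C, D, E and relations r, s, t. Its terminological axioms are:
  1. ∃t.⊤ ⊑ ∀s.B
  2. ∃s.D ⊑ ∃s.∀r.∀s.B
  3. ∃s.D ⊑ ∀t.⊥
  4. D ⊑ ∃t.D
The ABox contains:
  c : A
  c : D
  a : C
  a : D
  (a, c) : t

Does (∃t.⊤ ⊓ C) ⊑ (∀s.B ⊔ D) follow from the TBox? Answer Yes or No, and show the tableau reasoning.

Yes

1. (∃t.⊤ ⊓ C) ⊑ (∀s.B ⊔ D)  ⇔  ((∃t.⊤ ⊓ C) ⊓ (∃s.¬B ⊓ ¬D)) unsat w.r.t. T
   all branches close; clash ⊥ at an ∃-successor
2. Hence (∃t.⊤ ⊓ C) ⊑ (∀s.B ⊔ D): entailed.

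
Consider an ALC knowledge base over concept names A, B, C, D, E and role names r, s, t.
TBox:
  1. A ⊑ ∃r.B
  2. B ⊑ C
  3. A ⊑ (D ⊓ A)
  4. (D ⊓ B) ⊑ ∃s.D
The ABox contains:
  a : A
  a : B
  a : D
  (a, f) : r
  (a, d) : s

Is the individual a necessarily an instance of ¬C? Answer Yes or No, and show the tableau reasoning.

No

1. a : ¬C?  L(a) = {A, B, D} ∪ {C}
   apply at a: A⊑∃r.B; A⊑(D ⊓ A)
   open: L(a) ⊇ {A, B, C, D, ∃r.B, …} (+ ∃-successors) — a ∉ ¬C possible
2. Hence a : ¬C: not entailed.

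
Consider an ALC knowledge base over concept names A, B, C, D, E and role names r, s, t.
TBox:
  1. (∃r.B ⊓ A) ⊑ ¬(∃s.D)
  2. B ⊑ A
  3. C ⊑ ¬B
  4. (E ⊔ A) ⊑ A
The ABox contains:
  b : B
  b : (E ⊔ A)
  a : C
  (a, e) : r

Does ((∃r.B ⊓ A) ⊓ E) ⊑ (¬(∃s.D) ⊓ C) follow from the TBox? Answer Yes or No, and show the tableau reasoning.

No

1. ((∃r.B ⊓ A) ⊓ E) ⊑ (¬(∃s.D) ⊓ C)  ⇔  (((∃r.B ⊓ A) ⊓ E) ⊓ (∃s.D ⊔ ¬C)) unsat w.r.t. T
   apply at x₀: (∃r.B ⊓ A)⊑¬(∃s.D)
   open: L(x₀) ⊇ {A, E, ¬C, ∀s.¬D, ∃r.B} (+ ∃-successors)
2. Hence ((∃r.B ⊓ A) ⊓ E) ⊑ (¬(∃s.D) ⊓ C): not entailed.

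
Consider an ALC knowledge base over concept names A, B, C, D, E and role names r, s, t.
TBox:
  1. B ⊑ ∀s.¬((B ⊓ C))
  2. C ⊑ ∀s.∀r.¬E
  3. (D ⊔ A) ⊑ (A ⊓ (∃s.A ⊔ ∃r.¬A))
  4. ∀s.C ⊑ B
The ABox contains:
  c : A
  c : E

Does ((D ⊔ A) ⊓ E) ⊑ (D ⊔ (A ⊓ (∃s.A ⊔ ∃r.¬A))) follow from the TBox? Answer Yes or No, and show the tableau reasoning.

1. ((D ⊔ A) ⊓ E) ⊑ (D ⊔ (A ⊓ (∃s.A ⊔ ∃r.¬A)))  ⇔  (((D ⊔ A) ⊓ E) ⊓ (¬D ⊓ (¬A ⊔ (∀s.¬A ⊓ ∀r.A)))) unsat w.r.t. T
   all branches close; clash {A, ¬A} at an ∃-successor
2. Hence ((D ⊔ A) ⊓ E) ⊑ (D ⊔ (A ⊓ (∃s.A ⊔ ∃r.¬A))): entailed.

Yes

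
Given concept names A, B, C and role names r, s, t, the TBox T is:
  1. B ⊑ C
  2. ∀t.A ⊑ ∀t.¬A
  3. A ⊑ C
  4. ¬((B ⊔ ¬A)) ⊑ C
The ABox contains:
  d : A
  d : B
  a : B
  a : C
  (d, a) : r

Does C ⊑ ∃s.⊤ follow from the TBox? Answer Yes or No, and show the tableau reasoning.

1. C ⊑ ∃s.⊤  ⇔  (C ⊓ ∀s.⊥) unsat w.r.t. T
   open: L(x₀) ⊇ {C, ∀s.⊥, ∃t.¬A} (+ ∃-successors)
2. Hence C ⊑ ∃s.⊤: not entailed.

No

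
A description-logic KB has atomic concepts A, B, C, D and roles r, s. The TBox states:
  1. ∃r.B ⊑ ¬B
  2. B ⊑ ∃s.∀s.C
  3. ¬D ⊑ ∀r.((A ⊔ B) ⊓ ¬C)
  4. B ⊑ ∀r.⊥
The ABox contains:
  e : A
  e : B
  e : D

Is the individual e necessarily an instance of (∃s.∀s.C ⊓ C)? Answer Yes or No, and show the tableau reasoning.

No

1. e : (∃s.∀s.C ⊓ C)?  L(e) = {A, B, D} ∪ {(∀s.∃s.¬C ⊔ ¬C)}
   apply at e: B⊑∃s.∀s.C; B⊑∀r.⊥
   open: L(e) ⊇ {A, B, D, ¬C, ∀r.¬B, …} (+ ∃-successors) — e ∉ (∃s.∀s.C ⊓ C) possible
2. Hence e : (∃s.∀s.C ⊓ C): not entailed.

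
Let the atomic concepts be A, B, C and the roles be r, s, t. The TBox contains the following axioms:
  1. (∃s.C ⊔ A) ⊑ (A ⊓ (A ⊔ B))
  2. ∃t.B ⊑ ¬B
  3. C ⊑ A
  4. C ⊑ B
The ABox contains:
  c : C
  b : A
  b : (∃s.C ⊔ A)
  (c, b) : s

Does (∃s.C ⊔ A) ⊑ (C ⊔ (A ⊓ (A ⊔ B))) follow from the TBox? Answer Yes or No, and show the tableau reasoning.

1. (∃s.C ⊔ A) ⊑ (C ⊔ (A ⊓ (A ⊔ B)))  ⇔  ((∃s.C ⊔ A) ⊓ (¬C ⊓ (¬A ⊔ (¬A ⊓ ¬B)))) unsat w.r.t. T
   all branches close; clash {A, ¬A} at x₀
2. Hence (∃s.C ⊔ A) ⊑ (C ⊔ (A ⊓ (A ⊔ B))): entailed.

Yes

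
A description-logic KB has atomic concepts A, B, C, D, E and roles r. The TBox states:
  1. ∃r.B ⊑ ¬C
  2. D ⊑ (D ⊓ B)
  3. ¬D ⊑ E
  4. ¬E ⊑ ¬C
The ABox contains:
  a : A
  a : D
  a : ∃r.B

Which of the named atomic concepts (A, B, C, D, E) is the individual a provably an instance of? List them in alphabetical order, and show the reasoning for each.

1. a : A?  L(a) = {A, D, ∃r.B} ∪ {¬A}
   clash {A, ¬A} at a — a ∈ A
2. a : B?  L(a) = {A, D, ∃r.B} ∪ {¬B}
   clash {B, ¬B} at a — a ∈ B
3. a : C?  L(a) = {A, D, ∃r.B} ∪ {¬C}
   apply at a: D⊑(D ⊓ B)
   open: L(a) ⊇ {A, B, D, ¬C, ∃r.B} (+ ∃-successors) — a ∉ C possible
4. a : D?  L(a) = {A, D, ∃r.B} ∪ {¬D}
   clash {D, ¬D} at a — a ∈ D
5. a : E?  L(a) = {A, D, ∃r.B} ∪ {¬E}
   apply at a: ∃r.B⊑¬C; D⊑(D ⊓ B); ¬E⊑¬C
   open: L(a) ⊇ {A, B, D, ¬C, ¬E, …} (+ ∃-successors) — a ∉ E possible
6. Entailed for a: {A, B, D}

{A, B, D}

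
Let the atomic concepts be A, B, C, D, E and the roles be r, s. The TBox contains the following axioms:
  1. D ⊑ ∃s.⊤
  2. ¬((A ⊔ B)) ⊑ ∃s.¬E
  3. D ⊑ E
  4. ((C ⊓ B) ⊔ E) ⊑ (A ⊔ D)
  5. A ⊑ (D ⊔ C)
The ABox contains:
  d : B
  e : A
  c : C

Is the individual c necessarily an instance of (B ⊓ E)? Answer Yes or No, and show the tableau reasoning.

No

1. c : (B ⊓ E)?  L(c) = {C} ∪ {(¬B ⊔ ¬E)}
   open: L(c) ⊇ {C, ¬A, ¬B, ¬D, ¬E, …} (+ ∃-successors) — c ∉ (B ⊓ E) possible
2. Hence c : (B ⊓ E): not entailed.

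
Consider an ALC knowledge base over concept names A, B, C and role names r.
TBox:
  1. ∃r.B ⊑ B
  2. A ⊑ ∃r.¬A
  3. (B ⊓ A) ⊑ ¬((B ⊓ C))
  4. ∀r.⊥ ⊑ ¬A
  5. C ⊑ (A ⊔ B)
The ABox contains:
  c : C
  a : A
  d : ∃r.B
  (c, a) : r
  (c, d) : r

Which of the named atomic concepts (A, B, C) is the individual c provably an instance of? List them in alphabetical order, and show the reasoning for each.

1. c : A?  L(c) = {C} ∪ {¬A}
   apply at c: C⊑(A ⊔ B)
   open: L(c) ⊇ {B, C, ¬A} — c ∉ A possible
2. c : B?  L(c) = {C} ∪ {¬B}
   clash {B, ¬B} at c — c ∈ B
3. c : C?  L(c) = {C} ∪ {¬C}
   clash {C, ¬C} at c — c ∈ C
4. Entailed for c: {B, C}

{B, C}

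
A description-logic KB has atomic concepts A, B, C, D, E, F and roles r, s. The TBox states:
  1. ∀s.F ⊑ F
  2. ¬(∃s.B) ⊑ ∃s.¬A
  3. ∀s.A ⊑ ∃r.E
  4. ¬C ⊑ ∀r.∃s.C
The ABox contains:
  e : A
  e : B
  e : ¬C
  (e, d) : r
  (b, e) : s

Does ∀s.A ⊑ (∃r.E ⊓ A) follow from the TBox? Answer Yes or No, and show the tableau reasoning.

No

1. ∀s.A ⊑ (∃r.E ⊓ A)  ⇔  (∀s.A ⊓ (∀r.¬E ⊔ ¬A)) unsat w.r.t. T
   apply at x₀: ∀s.A⊑∃r.E
   open: L(x₀) ⊇ {C, ¬A, ∀s.A, ∃r.E, ∃s.B, …} (+ ∃-successors)
2. Hence ∀s.A ⊑ (∃r.E ⊓ A): not entailed.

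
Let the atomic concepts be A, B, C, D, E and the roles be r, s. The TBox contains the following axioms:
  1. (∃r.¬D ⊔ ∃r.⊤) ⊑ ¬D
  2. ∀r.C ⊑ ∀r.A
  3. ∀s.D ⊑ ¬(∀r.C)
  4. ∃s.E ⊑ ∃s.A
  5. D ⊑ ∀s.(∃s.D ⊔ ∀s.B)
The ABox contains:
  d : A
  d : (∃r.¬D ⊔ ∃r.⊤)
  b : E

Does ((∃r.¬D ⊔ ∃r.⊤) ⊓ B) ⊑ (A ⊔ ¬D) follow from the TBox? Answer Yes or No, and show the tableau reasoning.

1. ((∃r.¬D ⊔ ∃r.⊤) ⊓ B) ⊑ (A ⊔ ¬D)  ⇔  (((∃r.¬D ⊔ ∃r.⊤) ⊓ B) ⊓ (¬A ⊓ D)) unsat w.r.t. T
   all branches close; clash {D, ¬D} at x₀
2. Hence ((∃r.¬D ⊔ ∃r.⊤) ⊓ B) ⊑ (A ⊔ ¬D): entailed.

Yes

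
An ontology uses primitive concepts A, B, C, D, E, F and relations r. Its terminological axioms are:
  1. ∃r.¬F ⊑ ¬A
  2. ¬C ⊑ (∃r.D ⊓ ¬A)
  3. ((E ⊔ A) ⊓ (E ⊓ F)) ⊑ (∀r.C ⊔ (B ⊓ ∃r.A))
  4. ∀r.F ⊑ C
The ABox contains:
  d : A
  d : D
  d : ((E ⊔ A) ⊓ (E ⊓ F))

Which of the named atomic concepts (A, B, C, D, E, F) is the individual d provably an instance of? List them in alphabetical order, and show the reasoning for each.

{A, C, D, E, F}

1. d : A?  L(d) = {A, D, ((E ⊔ A) ⊓ (E ⊓ F))} ∪ {¬A}
   clash {A, ¬A} at d — d ∈ A
2. d : B?  L(d) = {A, D, ((E ⊔ A) ⊓ (E ⊓ F))} ∪ {¬B}
   apply at d: ((E ⊔ A) ⊓ (E ⊓ F))⊑(∀r.C ⊔ (B ⊓ ∃r.A))
   open: L(d) ⊇ {A, C, D, E, F, …} — d ∉ B possible
3. d : C?  L(d) = {A, D, ((E ⊔ A) ⊓ (E ⊓ F))} ∪ {¬C}
   clash {A, ¬A} at d — d ∈ C
4. d : D?  L(d) = {A, D, ((E ⊔ A) ⊓ (E ⊓ F))} ∪ {¬D}
   clash {D, ¬D} at d — d ∈ D
5. d : E?  L(d) = {A, D, ((E ⊔ A) ⊓ (E ⊓ F))} ∪ {¬E}
   clash {E, ¬E} at d — d ∈ E
6. d : F?  L(d) = {A, D, ((E ⊔ A) ⊓ (E ⊓ F))} ∪ {¬F}
   clash {F, ¬F} at d — d ∈ F
7. Entailed for d: {A, C, D, E, F}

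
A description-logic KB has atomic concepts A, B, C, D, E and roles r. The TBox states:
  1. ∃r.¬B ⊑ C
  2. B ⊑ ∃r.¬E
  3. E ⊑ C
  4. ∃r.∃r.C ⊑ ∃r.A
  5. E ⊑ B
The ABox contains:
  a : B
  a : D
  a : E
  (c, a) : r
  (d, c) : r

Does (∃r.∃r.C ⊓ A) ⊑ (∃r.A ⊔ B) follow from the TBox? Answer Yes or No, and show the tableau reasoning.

Yes

1. (∃r.∃r.C ⊓ A) ⊑ (∃r.A ⊔ B)  ⇔  ((∃r.∃r.C ⊓ A) ⊓ (∀r.¬A ⊓ ¬B)) unsat w.r.t. T
   all branches close; clash {B, ¬B} at x₀
2. Hence (∃r.∃r.C ⊓ A) ⊑ (∃r.A ⊔ B): entailed.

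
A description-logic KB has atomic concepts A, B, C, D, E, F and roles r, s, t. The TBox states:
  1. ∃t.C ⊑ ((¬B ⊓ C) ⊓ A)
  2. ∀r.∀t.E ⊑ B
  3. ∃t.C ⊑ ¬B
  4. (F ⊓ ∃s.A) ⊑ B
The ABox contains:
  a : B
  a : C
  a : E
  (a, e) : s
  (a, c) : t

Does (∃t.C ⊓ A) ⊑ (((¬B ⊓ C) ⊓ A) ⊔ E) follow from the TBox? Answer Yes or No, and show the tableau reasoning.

1. (∃t.C ⊓ A) ⊑ (((¬B ⊓ C) ⊓ A) ⊔ E)  ⇔  ((∃t.C ⊓ A) ⊓ (((B ⊔ ¬C) ⊔ ¬A) ⊓ ¬E)) unsat w.r.t. T
   all branches close; clash {A, ¬A} at x₀
2. Hence (∃t.C ⊓ A) ⊑ (((¬B ⊓ C) ⊓ A) ⊔ E): entailed.

Yes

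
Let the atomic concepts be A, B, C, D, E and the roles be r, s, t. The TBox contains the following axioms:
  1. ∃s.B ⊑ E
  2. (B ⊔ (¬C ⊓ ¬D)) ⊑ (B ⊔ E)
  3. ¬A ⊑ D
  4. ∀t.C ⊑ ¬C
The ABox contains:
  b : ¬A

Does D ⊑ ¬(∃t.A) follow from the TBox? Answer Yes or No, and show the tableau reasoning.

No

1. D ⊑ ¬(∃t.A)  ⇔  (D ⊓ ∃t.A) unsat w.r.t. T
   open: L(x₀) ⊇ {D, ¬B, ∀s.¬B, ∃t.A, ∃t.¬C} (+ ∃-successors)
2. Hence D ⊑ ¬(∃t.A): not entailed.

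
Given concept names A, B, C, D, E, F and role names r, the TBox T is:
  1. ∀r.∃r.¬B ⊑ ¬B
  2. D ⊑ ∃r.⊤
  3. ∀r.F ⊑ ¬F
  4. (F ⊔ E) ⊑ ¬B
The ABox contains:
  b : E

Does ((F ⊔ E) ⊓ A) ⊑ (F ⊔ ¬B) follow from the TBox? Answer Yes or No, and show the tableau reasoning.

1. ((F ⊔ E) ⊓ A) ⊑ (F ⊔ ¬B)  ⇔  (((F ⊔ E) ⊓ A) ⊓ (¬F ⊓ B)) unsat w.r.t. T
   all branches close; clash {B, ¬B} at x₀
2. Hence ((F ⊔ E) ⊓ A) ⊑ (F ⊔ ¬B): entailed.

Yes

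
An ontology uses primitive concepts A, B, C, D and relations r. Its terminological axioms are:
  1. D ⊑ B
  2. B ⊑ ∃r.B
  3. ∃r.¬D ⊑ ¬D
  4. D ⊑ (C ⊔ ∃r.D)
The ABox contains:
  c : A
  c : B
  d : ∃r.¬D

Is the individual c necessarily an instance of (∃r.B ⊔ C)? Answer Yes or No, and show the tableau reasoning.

1. c : (∃r.B ⊔ C)?  L(c) = {A, B} ∪ {(∀r.¬B ⊓ ¬C)}
   clash {B, ¬B} at an ∃-successor — c ∈ (∃r.B ⊔ C)
2. Hence c : (∃r.B ⊔ C): entailed.

Yes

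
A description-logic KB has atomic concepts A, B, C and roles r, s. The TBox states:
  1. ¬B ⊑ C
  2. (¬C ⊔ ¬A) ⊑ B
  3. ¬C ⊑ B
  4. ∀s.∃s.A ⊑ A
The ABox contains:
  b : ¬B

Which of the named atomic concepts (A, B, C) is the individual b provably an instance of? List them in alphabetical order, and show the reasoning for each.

1. b : A?  L(b) = {¬B} ∪ {¬A}
   clash {B, ¬B} at b — b ∈ A
2. b : B?  L(b) = {¬B} ∪ {¬B}
   apply at b: ¬B⊑C
   open: L(b) ⊇ {A, C, ¬B} — b ∉ B possible
3. b : C?  L(b) = {¬B} ∪ {¬C}
   clash {C, ¬C} at b — b ∈ C
4. Entailed for b: {A, C}

{A, C}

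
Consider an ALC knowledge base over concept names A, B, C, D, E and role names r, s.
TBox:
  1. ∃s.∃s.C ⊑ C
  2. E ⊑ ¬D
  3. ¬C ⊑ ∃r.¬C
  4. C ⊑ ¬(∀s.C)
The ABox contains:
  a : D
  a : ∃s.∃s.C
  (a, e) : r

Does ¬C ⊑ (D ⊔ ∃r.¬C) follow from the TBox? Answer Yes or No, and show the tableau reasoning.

Yes

1. ¬C ⊑ (D ⊔ ∃r.¬C)  ⇔  (¬C ⊓ (¬D ⊓ ∀r.C)) unsat w.r.t. T
   all branches close; clash {C, ¬C} at x₀
2. Hence ¬C ⊑ (D ⊔ ∃r.¬C): entailed.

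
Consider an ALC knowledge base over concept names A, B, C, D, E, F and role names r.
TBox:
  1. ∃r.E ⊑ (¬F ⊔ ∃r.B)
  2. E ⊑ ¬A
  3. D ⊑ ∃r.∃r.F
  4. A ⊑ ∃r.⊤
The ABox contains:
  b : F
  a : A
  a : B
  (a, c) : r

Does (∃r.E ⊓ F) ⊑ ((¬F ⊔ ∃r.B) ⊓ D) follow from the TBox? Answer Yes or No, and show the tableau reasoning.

1. (∃r.E ⊓ F) ⊑ ((¬F ⊔ ∃r.B) ⊓ D)  ⇔  ((∃r.E ⊓ F) ⊓ ((F ⊓ ∀r.¬B) ⊔ ¬D)) unsat w.r.t. T
   apply at x₀: ∃r.E⊑(¬F ⊔ ∃r.B)
   open: L(x₀) ⊇ {F, ¬A, ¬D, ∃r.B, ∃r.E} (+ ∃-successors)
2. Hence (∃r.E ⊓ F) ⊑ ((¬F ⊔ ∃r.B) ⊓ D): not entailed.

No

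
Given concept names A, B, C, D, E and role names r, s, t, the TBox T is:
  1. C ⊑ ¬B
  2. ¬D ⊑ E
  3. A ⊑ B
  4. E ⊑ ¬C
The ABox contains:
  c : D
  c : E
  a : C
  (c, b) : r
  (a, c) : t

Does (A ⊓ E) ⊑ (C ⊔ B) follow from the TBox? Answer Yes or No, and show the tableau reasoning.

Yes

1. (A ⊓ E) ⊑ (C ⊔ B)  ⇔  ((A ⊓ E) ⊓ (¬C ⊓ ¬B)) unsat w.r.t. T
   all branches close; clash {B, ¬B} at x₀
2. Hence (A ⊓ E) ⊑ (C ⊔ B): entailed.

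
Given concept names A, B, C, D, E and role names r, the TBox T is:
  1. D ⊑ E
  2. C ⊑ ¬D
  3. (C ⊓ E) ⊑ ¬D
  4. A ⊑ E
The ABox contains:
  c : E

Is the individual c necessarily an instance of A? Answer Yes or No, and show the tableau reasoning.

1. c : A?  L(c) = {E} ∪ {¬A}
   open: L(c) ⊇ {E, ¬A, ¬C} — c ∉ A possible
2. Hence c : A: not entailed.

No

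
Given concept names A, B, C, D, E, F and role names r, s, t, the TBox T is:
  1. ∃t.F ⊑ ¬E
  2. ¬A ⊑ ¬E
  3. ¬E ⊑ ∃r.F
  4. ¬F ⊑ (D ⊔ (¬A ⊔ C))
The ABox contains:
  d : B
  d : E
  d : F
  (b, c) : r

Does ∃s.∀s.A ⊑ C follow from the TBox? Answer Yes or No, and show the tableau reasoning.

1. ∃s.∀s.A ⊑ C  ⇔  (∃s.∀s.A ⊓ ¬C) unsat w.r.t. T
   open: L(x₀) ⊇ {A, E, F, ¬C, ∀t.¬F, …} (+ ∃-successors)
2. Hence ∃s.∀s.A ⊑ C: not entailed.

No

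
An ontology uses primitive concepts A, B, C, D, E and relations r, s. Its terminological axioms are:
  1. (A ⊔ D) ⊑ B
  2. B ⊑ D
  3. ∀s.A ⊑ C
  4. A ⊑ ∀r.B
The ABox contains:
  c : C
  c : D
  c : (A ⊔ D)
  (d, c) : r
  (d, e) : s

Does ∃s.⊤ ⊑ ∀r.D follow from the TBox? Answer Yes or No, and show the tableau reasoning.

1. ∃s.⊤ ⊑ ∀r.D  ⇔  (∃s.⊤ ⊓ ∃r.¬D) unsat w.r.t. T
   open: L(x₀) ⊇ {¬A, ¬B, ¬D, ∃r.¬D, ∃s.¬A, …} (+ ∃-successors)
2. Hence ∃s.⊤ ⊑ ∀r.D: not entailed.

No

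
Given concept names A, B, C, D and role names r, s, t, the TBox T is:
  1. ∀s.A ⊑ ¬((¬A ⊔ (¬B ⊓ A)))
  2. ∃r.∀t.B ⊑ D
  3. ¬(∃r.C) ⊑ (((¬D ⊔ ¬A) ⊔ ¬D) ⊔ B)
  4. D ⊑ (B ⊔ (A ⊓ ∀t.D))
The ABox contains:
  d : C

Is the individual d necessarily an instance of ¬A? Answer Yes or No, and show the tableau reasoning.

No

1. d : ¬A?  L(d) = {C} ∪ {A}
   open: L(d) ⊇ {A, C, ¬D, ∀r.∃t.¬B, ∃r.C, …} (+ ∃-successors) — d ∉ ¬A possible
2. Hence d : ¬A: not entailed.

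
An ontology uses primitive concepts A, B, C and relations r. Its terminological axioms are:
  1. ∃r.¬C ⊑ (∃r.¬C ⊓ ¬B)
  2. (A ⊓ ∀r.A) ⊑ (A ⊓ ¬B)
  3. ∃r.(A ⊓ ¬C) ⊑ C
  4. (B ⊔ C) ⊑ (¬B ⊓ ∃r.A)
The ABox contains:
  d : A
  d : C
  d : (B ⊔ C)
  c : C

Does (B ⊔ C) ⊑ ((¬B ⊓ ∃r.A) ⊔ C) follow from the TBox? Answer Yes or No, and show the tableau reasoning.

1. (B ⊔ C) ⊑ ((¬B ⊓ ∃r.A) ⊔ C)  ⇔  ((B ⊔ C) ⊓ ((B ⊔ ∀r.¬A) ⊓ ¬C)) unsat w.r.t. T
   all branches close; clash {C, ¬C} at x₀
2. Hence (B ⊔ C) ⊑ ((¬B ⊓ ∃r.A) ⊔ C): entailed.

Yes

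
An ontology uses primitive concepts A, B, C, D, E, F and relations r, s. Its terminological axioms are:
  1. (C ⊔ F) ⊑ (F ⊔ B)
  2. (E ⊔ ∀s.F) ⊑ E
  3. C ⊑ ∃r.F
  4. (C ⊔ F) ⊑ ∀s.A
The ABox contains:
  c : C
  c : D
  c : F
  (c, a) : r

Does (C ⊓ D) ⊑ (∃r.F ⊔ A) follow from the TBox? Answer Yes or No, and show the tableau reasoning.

Yes

1. (C ⊓ D) ⊑ (∃r.F ⊔ A)  ⇔  ((C ⊓ D) ⊓ (∀r.¬F ⊓ ¬A)) unsat w.r.t. T
   all branches close; clash {F, ¬F} at an ∃-successor
2. Hence (C ⊓ D) ⊑ (∃r.F ⊔ A): entailed.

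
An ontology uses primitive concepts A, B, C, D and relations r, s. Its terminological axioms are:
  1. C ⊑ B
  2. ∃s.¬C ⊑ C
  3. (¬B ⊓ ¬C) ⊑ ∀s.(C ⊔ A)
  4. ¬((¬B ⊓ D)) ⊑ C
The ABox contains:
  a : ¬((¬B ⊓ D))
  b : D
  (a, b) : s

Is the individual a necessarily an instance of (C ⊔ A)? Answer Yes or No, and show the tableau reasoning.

Yes

1. a : (C ⊔ A)?  L(a) = {¬((¬B ⊓ D))} ∪ {(¬C ⊓ ¬A)}
   clash {C, ¬C} at a — a ∈ (C ⊔ A)
2. Hence a : (C ⊔ A): entailed.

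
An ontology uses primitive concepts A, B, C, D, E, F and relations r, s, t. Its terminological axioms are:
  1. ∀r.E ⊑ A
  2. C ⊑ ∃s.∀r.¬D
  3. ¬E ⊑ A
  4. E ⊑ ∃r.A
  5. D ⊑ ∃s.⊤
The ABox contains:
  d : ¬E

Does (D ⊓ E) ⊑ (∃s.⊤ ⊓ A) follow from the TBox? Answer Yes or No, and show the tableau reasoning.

1. (D ⊓ E) ⊑ (∃s.⊤ ⊓ A)  ⇔  ((D ⊓ E) ⊓ (∀s.⊥ ⊔ ¬A)) unsat w.r.t. T
   apply at x₀: E⊑∃r.A; D⊑∃s.⊤
   open: L(x₀) ⊇ {D, E, ¬A, ¬C, ∃r.A, …} (+ ∃-successors)
2. Hence (D ⊓ E) ⊑ (∃s.⊤ ⊓ A): not entailed.

No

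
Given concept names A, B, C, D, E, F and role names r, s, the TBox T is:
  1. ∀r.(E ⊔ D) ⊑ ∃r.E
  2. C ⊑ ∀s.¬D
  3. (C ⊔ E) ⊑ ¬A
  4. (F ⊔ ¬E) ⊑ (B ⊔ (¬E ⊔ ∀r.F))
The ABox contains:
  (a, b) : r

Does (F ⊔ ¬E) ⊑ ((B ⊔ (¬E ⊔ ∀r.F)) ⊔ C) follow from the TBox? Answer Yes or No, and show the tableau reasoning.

1. (F ⊔ ¬E) ⊑ ((B ⊔ (¬E ⊔ ∀r.F)) ⊔ C)  ⇔  ((F ⊔ ¬E) ⊓ ((¬B ⊓ (E ⊓ ∃r.¬F)) ⊓ ¬C)) unsat w.r.t. T
   all branches close; clash {E, ¬E} at x₀
2. Hence (F ⊔ ¬E) ⊑ ((B ⊔ (¬E ⊔ ∀r.F)) ⊔ C): entailed.

Yes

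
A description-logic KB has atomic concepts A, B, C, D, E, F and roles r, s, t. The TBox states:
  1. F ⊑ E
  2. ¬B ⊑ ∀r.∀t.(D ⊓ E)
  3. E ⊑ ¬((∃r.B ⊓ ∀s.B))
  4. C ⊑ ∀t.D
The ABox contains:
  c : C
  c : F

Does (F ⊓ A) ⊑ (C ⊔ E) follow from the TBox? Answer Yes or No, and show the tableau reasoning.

1. (F ⊓ A) ⊑ (C ⊔ E)  ⇔  ((F ⊓ A) ⊓ (¬C ⊓ ¬E)) unsat w.r.t. T
   all branches close; clash {E, ¬E} at x₀
2. Hence (F ⊓ A) ⊑ (C ⊔ E): entailed.

Yes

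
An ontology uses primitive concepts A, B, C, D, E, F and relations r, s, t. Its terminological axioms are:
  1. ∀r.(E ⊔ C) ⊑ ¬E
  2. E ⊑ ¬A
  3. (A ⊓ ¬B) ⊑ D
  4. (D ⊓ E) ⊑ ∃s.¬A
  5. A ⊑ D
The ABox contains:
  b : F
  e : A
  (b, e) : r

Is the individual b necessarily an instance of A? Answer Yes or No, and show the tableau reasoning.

1. b : A?  L(b) = {F} ∪ {¬A}
   open: L(b) ⊇ {F, ¬A, ¬D, ∃r.(¬E ⊓ ¬C)} (+ ∃-successors) — b ∉ A possible
2. Hence b : A: not entailed.

No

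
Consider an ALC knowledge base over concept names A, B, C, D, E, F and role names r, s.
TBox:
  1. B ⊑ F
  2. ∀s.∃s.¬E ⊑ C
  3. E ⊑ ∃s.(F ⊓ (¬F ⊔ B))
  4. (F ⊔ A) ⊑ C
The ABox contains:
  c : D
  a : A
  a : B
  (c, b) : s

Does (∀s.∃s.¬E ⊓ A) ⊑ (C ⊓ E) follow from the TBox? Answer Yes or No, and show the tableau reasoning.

1. (∀s.∃s.¬E ⊓ A) ⊑ (C ⊓ E)  ⇔  ((∀s.∃s.¬E ⊓ A) ⊓ (¬C ⊔ ¬E)) unsat w.r.t. T
   apply at x₀: ∀s.∃s.¬E⊑C
   open: L(x₀) ⊇ {A, C, ¬B, ¬E, ∀s.∃s.¬E}
2. Hence (∀s.∃s.¬E ⊓ A) ⊑ (C ⊓ E): not entailed.

No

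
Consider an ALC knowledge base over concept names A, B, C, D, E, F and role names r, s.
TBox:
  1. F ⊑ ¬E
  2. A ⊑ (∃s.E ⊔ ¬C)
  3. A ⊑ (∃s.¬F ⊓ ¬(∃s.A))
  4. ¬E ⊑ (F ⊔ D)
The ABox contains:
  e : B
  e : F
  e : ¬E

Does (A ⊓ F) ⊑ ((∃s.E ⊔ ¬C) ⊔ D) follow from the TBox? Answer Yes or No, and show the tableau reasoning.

Yes

1. (A ⊓ F) ⊑ ((∃s.E ⊔ ¬C) ⊔ D)  ⇔  ((A ⊓ F) ⊓ ((∀s.¬E ⊓ C) ⊓ ¬D)) unsat w.r.t. T
   all branches close; clash {C, ¬C} at x₀
2. Hence (A ⊓ F) ⊑ ((∃s.E ⊔ ¬C) ⊔ D): entailed.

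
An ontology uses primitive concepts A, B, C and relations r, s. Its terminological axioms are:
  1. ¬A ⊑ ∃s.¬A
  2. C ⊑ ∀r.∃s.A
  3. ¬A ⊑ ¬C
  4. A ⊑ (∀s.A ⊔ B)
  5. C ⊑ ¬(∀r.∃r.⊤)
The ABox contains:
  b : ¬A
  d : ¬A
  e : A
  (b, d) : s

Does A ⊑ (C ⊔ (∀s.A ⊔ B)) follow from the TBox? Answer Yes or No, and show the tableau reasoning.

1. A ⊑ (C ⊔ (∀s.A ⊔ B))  ⇔  (A ⊓ (¬C ⊓ (∃s.¬A ⊓ ¬B))) unsat w.r.t. T
   all branches close; clash {B, ¬B} at x₀
2. Hence A ⊑ (C ⊔ (∀s.A ⊔ B)): entailed.

Yes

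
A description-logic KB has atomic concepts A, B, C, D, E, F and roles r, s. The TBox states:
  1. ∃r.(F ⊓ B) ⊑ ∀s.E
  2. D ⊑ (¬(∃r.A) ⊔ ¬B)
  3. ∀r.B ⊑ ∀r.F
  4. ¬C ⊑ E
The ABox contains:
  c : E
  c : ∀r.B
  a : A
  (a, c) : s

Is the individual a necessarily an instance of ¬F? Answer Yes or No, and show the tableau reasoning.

No

1. a : ¬F?  L(a) = {A} ∪ {F}
   open: L(a) ⊇ {A, C, F, ¬D, ∀r.(¬F ⊔ ¬B), …} (+ ∃-successors) — a ∉ ¬F possible
2. Hence a : ¬F: not entailed.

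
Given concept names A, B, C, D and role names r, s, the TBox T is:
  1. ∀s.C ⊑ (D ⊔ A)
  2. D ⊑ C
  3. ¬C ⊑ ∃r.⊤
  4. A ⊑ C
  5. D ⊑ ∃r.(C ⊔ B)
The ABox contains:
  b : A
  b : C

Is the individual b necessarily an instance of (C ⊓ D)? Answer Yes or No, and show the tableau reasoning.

No

1. b : (C ⊓ D)?  L(b) = {A, C} ∪ {(¬C ⊔ ¬D)}
   open: L(b) ⊇ {A, C, ¬D, ∃s.¬C} (+ ∃-successors) — b ∉ (C ⊓ D) possible
2. Hence b : (C ⊓ D): not entailed.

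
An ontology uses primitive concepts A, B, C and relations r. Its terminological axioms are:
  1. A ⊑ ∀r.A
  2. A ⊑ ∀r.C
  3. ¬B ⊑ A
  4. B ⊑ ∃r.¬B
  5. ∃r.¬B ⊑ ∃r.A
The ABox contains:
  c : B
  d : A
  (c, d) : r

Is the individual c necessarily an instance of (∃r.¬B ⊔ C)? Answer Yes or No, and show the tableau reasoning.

Yes

1. c : (∃r.¬B ⊔ C)?  L(c) = {B} ∪ {(∀r.B ⊓ ¬C)}
   clash {B, ¬B} at an ∃-successor — c ∈ (∃r.¬B ⊔ C)
2. Hence c : (∃r.¬B ⊔ C): entailed.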